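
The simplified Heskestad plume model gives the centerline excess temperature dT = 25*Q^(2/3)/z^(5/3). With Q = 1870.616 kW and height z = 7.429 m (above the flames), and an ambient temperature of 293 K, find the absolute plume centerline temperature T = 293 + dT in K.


Q^(2/3) = 151.82
z^(5/3) = 28.285
dT = 25 * 151.82 / 28.285 = 134.19 K
T = 293 + 134.19 = 427.19 K

427.19 K


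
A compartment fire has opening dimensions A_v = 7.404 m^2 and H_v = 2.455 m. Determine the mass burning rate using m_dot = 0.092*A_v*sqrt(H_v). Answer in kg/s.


sqrt(H_v) = 1.5668
m_dot = 0.092 * 7.404 * 1.5668 = 1.0673 kg/s

1.0673 kg/s


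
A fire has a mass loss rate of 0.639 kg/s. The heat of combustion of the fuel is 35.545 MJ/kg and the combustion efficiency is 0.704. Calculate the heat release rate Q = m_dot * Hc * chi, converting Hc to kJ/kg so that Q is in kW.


Hc = 35.545 MJ/kg = 35.545 * 1000 kJ/kg = 35545 kJ/kg
Q = 0.639 kg/s * 35545 kJ/kg * 0.704 = 15990 kW

15990 kW


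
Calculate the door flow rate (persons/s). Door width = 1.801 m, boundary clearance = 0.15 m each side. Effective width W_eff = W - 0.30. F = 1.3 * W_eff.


W_eff = 1.801 - 0.30 = 1.501 m
F = 1.3 * 1.501 = 1.9513 persons/s

1.9513 persons/s


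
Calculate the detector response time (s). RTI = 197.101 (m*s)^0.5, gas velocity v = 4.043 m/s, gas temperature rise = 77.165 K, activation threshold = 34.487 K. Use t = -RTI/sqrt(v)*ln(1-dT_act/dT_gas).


dT_act/dT_gas = 0.44693
ln(1 - 0.44693) = -0.59226
t = -197.101 / sqrt(4.043) * -0.59226 = 58.057 s

58.057 s


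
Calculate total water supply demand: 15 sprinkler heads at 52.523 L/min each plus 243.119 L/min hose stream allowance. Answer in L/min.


Sprinkler demand = 15 * 52.523 = 787.845 L/min
Total = 787.845 + 243.119 = 1030.964 L/min

1030.964 L/min


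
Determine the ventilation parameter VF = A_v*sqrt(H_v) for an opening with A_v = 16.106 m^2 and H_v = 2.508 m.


sqrt(H_v) = 1.5837
VF = 16.106 * 1.5837 = 25.507 m^(5/2)

25.507 m^(5/2)


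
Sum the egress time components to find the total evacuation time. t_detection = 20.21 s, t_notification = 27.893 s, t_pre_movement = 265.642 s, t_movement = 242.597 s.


Total = 20.21 + 27.893 + 265.642 + 242.597 = 556.342 s

556.342 s


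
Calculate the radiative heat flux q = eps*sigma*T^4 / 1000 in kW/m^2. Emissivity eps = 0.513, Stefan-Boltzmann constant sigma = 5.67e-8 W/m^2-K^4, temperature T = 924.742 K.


T^4 = 7.3128e+11
q = 0.513 * 5.67e-8 * 7.3128e+11 / 1000 = 21.271 kW/m^2

21.271 kW/m^2


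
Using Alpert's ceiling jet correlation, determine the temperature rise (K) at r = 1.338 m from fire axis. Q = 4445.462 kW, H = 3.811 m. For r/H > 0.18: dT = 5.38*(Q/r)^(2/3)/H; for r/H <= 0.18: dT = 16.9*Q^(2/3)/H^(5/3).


r/H = 1.338 / 3.811 = 0.35109
r/H > 0.18, so dT = 5.38*(Q/r)^(2/3)/H
Q/r = 3322.5
(Q/r)^(2/3) = 222.66
dT = 5.38 * 222.66 / 3.811 = 314.33 K

314.33 K


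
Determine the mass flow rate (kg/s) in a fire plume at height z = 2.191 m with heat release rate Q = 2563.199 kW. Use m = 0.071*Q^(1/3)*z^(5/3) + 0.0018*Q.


Q^(1/3) = 13.686
z^(5/3) = 3.6960
First term = 0.071 * 13.686 * 3.6960 = 3.5913
Second term = 0.0018 * 2563.199 = 4.6138
m = 8.2051 kg/s

8.2051 kg/s


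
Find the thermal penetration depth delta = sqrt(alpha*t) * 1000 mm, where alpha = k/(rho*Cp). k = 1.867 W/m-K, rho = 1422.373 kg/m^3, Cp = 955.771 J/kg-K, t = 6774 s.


alpha = 1.867 / (1422.373 * 955.771) = 1.3733e-06 m^2/s
alpha * t = 0.0093030
delta = sqrt(0.0093030) * 1000 = 96.452 mm

96.452 mm


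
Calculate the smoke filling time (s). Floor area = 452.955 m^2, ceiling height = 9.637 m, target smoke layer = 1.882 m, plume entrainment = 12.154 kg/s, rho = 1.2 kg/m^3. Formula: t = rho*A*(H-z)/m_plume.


H - z = 7.755 m
t = 1.2 * 452.955 * 7.755 / 12.154 = 346.82 s

346.82 s


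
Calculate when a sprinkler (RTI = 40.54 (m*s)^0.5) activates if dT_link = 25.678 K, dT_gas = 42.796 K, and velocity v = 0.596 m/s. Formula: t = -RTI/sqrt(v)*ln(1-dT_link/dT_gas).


dT_link/dT_gas = 0.60001
ln(1 - 0.60001) = -0.91631
t = -40.54 / sqrt(0.596) * -0.91631 = 48.118 s

48.118 s


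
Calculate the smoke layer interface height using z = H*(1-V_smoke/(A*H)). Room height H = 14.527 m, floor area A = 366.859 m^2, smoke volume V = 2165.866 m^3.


V/(A*H) = 0.40640
1 - 0.40640 = 0.59360
z = 14.527 * 0.59360 = 8.6232 m

8.6232 m


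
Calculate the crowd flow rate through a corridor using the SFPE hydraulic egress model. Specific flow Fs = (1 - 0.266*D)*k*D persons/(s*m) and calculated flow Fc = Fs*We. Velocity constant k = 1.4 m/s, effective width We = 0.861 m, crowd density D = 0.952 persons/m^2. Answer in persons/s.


1 - 0.266*D = 1 - 0.266*0.952 = 0.74677
Fs = 0.74677 * 1.4 * 0.952 = 0.99529 persons/(s*m)
Fc = 0.99529 * 0.861 = 0.85695 persons/s

0.85695 persons/s


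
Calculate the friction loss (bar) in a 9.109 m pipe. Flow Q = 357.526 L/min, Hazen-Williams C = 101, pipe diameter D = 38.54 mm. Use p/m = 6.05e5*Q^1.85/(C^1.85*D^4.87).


Q^1.85 = 52920
C^1.85 = 5105.0
D^4.87 = 5.2892e+07
p/m = 0.11857 bar/m
p_total = 0.11857 * 9.109 = 1.0801 bar

1.0801 bar


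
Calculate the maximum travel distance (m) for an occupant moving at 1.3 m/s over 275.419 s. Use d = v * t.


d = 1.3 * 275.419 = 358.04 m

358.04 m


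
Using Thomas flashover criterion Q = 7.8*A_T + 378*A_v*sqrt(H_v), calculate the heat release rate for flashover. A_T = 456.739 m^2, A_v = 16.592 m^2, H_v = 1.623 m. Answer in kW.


7.8*A_T = 3562.6
sqrt(H_v) = 1.2740
378*A_v*sqrt(H_v) = 7990.1
Q = 3562.6 + 7990.1 = 11553 kW

11553 kW


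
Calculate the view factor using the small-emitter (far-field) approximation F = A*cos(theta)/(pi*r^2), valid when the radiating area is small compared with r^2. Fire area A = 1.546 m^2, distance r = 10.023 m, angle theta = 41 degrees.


cos(41 deg) = 0.75471
pi*r^2 = 315.61
F = 1.546 * 0.75471 / 315.61 = 0.0036970

0.0036970


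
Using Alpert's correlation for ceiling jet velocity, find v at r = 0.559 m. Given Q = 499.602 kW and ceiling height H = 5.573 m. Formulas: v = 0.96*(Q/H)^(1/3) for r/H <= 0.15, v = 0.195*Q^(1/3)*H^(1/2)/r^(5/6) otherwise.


r/H = 0.559 / 5.573 = 0.10031
r/H <= 0.15, so v = 0.96*(Q/H)^(1/3)
Q/H = 89.647
(Q/H)^(1/3) = 4.4755
v = 0.96 * 4.4755 = 4.2965 m/s

4.2965 m/s


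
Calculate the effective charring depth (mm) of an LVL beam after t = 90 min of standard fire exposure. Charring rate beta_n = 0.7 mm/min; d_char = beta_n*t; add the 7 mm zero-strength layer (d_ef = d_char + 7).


d_char = 0.7 * 90 = 63 mm
d_ef = 63 + 1.0*7 = 70 mm

70 mm


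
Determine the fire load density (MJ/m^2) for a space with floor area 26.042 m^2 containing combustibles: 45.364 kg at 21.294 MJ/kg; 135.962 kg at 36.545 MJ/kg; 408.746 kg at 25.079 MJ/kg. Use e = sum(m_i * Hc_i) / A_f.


Total energy = 45.364*21.294 + 135.962*36.545 + 408.746*25.079
= 965.9810 + 4968.731 + 10250.94
= 16185.65 MJ
e = 16185.65 / 26.042 = 621.52 MJ/m^2

621.52 MJ/m^2


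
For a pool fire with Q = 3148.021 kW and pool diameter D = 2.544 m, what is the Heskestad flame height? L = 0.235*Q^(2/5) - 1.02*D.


Q^(2/5) = 25.074
0.235 * Q^(2/5) = 5.8923
1.02 * D = 2.5949
L = 3.2974 m

3.2974 m


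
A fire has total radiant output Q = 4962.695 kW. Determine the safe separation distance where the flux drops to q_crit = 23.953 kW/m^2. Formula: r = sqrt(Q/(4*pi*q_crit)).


4*pi*q_crit = 301.00
Q/(4*pi*q_crit) = 16.487
r = sqrt(16.487) = 4.0604 m

4.0604 m


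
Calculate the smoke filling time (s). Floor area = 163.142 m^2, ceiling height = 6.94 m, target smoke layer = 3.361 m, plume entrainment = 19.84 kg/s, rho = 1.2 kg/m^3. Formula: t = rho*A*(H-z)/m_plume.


H - z = 3.579 m
t = 1.2 * 163.142 * 3.579 / 19.84 = 35.316 s

35.316 s


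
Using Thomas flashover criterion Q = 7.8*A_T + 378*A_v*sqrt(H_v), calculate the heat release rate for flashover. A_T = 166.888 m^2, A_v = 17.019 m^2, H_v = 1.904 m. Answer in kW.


7.8*A_T = 1301.7
sqrt(H_v) = 1.3799
378*A_v*sqrt(H_v) = 8876.9
Q = 1301.7 + 8876.9 = 10179 kW

10179 kW


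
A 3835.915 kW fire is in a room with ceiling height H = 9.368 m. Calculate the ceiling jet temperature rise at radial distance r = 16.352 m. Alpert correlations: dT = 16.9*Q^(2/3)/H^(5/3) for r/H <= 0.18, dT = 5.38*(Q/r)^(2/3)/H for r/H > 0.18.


r/H = 16.352 / 9.368 = 1.7455
r/H > 0.18, so dT = 5.38*(Q/r)^(2/3)/H
Q/r = 234.58
(Q/r)^(2/3) = 38.036
dT = 5.38 * 38.036 / 9.368 = 21.844 K

21.844 K


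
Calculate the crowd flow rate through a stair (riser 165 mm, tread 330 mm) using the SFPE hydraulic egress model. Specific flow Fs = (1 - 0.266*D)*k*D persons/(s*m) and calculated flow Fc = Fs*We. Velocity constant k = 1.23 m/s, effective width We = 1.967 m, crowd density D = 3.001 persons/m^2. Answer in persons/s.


1 - 0.266*D = 1 - 0.266*3.001 = 0.20173
Fs = 0.20173 * 1.23 * 3.001 = 0.74465 persons/(s*m)
Fc = 0.74465 * 1.967 = 1.4647 persons/s

1.4647 persons/s


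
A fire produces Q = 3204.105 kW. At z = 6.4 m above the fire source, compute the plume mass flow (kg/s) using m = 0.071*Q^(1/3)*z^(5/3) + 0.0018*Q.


Q^(1/3) = 14.742
z^(5/3) = 22.061
First term = 0.071 * 14.742 * 22.061 = 23.092
Second term = 0.0018 * 3204.105 = 5.7674
m = 28.859 kg/s

28.859 kg/s


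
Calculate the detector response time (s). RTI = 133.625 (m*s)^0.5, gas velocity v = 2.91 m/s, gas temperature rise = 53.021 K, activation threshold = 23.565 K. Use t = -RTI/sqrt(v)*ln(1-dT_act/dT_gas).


dT_act/dT_gas = 0.44445
ln(1 - 0.44445) = -0.58779
t = -133.625 / sqrt(2.91) * -0.58779 = 46.043 s

46.043 s


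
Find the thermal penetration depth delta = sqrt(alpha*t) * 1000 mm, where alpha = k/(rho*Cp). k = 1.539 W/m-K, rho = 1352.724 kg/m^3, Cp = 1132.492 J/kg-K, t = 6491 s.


alpha = 1.539 / (1352.724 * 1132.492) = 1.0046e-06 m^2/s
alpha * t = 0.0065209
delta = sqrt(0.0065209) * 1000 = 80.752 mm

80.752 mm


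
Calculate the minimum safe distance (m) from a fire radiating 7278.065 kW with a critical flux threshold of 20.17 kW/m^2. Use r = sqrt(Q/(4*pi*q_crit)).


4*pi*q_crit = 253.46
Q/(4*pi*q_crit) = 28.714
r = sqrt(28.714) = 5.3586 m

5.3586 m


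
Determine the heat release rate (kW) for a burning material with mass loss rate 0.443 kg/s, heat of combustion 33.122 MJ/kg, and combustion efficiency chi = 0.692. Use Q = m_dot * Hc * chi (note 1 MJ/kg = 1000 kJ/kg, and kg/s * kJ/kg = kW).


Hc = 33.122 MJ/kg = 33.122 * 1000 kJ/kg = 33122 kJ/kg
Q = 0.443 kg/s * 33122 kJ/kg * 0.692 = 10154 kW

10154 kW


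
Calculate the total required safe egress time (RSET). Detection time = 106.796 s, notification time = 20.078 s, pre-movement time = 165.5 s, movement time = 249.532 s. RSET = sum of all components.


Total = 106.796 + 20.078 + 165.5 + 249.532 = 541.906 s

541.906 s


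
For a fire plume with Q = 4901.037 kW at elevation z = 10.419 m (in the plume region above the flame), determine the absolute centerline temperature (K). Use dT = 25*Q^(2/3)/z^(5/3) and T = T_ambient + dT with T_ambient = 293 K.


Q^(2/3) = 288.53
z^(5/3) = 49.702
dT = 25 * 288.53 / 49.702 = 145.13 K
T = 293 + 145.13 = 438.13 K

438.13 K


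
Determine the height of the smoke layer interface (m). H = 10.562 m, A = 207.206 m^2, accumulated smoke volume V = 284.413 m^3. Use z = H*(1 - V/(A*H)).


V/(A*H) = 0.12996
1 - 0.12996 = 0.87004
z = 10.562 * 0.87004 = 9.1894 m

9.1894 m


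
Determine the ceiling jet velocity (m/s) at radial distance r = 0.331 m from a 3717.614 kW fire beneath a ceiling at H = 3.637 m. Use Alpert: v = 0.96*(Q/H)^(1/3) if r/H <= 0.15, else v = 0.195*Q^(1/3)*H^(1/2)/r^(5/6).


r/H = 0.331 / 3.637 = 0.091009
r/H <= 0.15, so v = 0.96*(Q/H)^(1/3)
Q/H = 1022.2
(Q/H)^(1/3) = 10.073
v = 0.96 * 10.073 = 9.6704 m/s

9.6704 m/s


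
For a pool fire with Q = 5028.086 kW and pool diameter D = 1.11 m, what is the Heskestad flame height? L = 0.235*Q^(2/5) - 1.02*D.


Q^(2/5) = 30.239
0.235 * Q^(2/5) = 7.1061
1.02 * D = 1.1322
L = 5.9739 m

5.9739 m


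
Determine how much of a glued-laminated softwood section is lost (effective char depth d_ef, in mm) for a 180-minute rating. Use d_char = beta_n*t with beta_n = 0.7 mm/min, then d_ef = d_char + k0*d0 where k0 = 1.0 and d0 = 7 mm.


d_char = 0.7 * 180 = 126 mm
d_ef = 126 + 1.0*7 = 133 mm

133 mm


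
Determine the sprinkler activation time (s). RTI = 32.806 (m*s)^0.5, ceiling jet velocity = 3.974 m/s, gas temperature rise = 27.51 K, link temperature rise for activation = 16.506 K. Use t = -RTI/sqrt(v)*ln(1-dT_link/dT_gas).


dT_link/dT_gas = 0.6
ln(1 - 0.6) = -0.91629
t = -32.806 / sqrt(3.974) * -0.91629 = 15.079 s

15.079 s


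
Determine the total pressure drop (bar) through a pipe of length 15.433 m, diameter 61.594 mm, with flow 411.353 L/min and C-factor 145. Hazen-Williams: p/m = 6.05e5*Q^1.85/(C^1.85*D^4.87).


Q^1.85 = 68596
C^1.85 = 9966.2
D^4.87 = 5.1886e+08
p/m = 0.0080255 bar/m
p_total = 0.0080255 * 15.433 = 0.12386 bar

0.12386 bar


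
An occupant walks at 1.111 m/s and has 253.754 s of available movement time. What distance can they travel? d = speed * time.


d = 1.111 * 253.754 = 281.92 m

281.92 m


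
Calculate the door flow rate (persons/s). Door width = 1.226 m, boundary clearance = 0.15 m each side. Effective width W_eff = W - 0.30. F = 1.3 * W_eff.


W_eff = 1.226 - 0.30 = 0.926 m
F = 1.3 * 0.926 = 1.2038 persons/s

1.2038 persons/s


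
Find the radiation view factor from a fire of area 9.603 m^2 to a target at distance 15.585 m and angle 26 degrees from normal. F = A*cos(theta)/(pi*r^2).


cos(26 deg) = 0.89879
pi*r^2 = 763.07
F = 9.603 * 0.89879 / 763.07 = 0.011311

0.011311


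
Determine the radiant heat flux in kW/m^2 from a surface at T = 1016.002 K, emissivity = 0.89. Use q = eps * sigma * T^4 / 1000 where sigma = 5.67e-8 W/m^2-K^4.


T^4 = 1.0656e+12
q = 0.89 * 5.67e-8 * 1.0656e+12 / 1000 = 53.771 kW/m^2

53.771 kW/m^2


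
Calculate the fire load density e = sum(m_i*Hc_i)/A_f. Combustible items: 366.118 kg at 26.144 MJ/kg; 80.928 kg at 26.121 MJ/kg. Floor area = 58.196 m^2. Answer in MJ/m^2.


Total energy = 366.118*26.144 + 80.928*26.121
= 9571.789 + 2113.920
= 11685.71 MJ
e = 11685.71 / 58.196 = 200.80 MJ/m^2

200.80 MJ/m^2


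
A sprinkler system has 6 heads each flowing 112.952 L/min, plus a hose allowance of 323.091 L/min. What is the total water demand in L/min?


Sprinkler demand = 6 * 112.952 = 677.712 L/min
Total = 677.712 + 323.091 = 1000.803 L/min

1000.803 L/min


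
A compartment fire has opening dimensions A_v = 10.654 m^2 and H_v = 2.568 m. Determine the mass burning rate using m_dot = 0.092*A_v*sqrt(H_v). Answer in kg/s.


sqrt(H_v) = 1.6025
m_dot = 0.092 * 10.654 * 1.6025 = 1.5707 kg/s

1.5707 kg/s


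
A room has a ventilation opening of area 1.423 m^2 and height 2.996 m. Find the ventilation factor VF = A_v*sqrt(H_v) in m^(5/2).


sqrt(H_v) = 1.7309
VF = 1.423 * 1.7309 = 2.4631 m^(5/2)

2.4631 m^(5/2)


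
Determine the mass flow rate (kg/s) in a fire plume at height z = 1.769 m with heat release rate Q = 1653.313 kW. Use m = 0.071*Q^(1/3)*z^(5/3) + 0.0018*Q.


Q^(1/3) = 11.825
z^(5/3) = 2.5875
First term = 0.071 * 11.825 * 2.5875 = 2.1723
Second term = 0.0018 * 1653.313 = 2.9760
m = 5.1483 kg/s

5.1483 kg/s


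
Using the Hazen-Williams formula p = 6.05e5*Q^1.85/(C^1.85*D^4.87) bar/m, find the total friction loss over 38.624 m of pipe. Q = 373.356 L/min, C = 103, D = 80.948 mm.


Q^1.85 = 57336
C^1.85 = 5293.6
D^4.87 = 1.9632e+09
p/m = 0.0033379 bar/m
p_total = 0.0033379 * 38.624 = 0.12892 bar

0.12892 bar


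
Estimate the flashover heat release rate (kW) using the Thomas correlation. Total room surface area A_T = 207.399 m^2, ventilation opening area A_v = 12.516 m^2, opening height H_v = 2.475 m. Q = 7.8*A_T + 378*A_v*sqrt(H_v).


7.8*A_T = 1617.7
sqrt(H_v) = 1.5732
378*A_v*sqrt(H_v) = 7442.9
Q = 1617.7 + 7442.9 = 9060.7 kW

9060.7 kW


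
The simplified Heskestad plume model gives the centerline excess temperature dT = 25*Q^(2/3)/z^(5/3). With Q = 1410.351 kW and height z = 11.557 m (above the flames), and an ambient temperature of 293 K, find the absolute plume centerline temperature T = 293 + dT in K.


Q^(2/3) = 125.76
z^(5/3) = 59.076
dT = 25 * 125.76 / 59.076 = 53.221 K
T = 293 + 53.221 = 346.22 K

346.22 K


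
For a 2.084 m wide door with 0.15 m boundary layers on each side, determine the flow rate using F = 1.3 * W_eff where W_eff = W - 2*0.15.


W_eff = 2.084 - 0.30 = 1.784 m
F = 1.3 * 1.784 = 2.3192 persons/s

2.3192 persons/s


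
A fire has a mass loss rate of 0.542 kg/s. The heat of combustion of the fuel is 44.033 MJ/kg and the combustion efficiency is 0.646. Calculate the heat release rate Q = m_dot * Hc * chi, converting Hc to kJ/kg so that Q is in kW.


Hc = 44.033 MJ/kg = 44.033 * 1000 kJ/kg = 44033 kJ/kg
Q = 0.542 kg/s * 44033 kJ/kg * 0.646 = 15417 kW

15417 kW


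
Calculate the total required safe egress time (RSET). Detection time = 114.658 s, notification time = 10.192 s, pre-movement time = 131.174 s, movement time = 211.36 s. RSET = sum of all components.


Total = 114.658 + 10.192 + 131.174 + 211.36 = 467.384 s

467.384 s


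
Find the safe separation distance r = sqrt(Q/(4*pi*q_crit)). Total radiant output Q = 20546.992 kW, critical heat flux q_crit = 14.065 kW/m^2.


4*pi*q_crit = 176.75
Q/(4*pi*q_crit) = 116.25
r = sqrt(116.25) = 10.782 m

10.782 m


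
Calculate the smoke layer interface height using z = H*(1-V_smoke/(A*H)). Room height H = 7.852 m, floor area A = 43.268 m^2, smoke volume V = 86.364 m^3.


V/(A*H) = 0.25421
1 - 0.25421 = 0.74579
z = 7.852 * 0.74579 = 5.8560 m

5.8560 m


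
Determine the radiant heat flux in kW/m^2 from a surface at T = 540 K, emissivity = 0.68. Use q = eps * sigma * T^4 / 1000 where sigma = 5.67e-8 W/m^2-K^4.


T^4 = 8.5031e+10
q = 0.68 * 5.67e-8 * 8.5031e+10 / 1000 = 3.2784 kW/m^2

3.2784 kW/m^2


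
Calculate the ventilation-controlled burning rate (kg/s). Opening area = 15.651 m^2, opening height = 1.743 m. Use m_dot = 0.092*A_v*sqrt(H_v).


sqrt(H_v) = 1.3202
m_dot = 0.092 * 15.651 * 1.3202 = 1.9010 kg/s

1.9010 kg/s


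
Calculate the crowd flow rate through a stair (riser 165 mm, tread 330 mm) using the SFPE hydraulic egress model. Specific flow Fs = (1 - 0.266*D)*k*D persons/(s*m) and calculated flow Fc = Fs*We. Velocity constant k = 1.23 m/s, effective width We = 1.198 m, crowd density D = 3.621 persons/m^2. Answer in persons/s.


1 - 0.266*D = 1 - 0.266*3.621 = 0.036814
Fs = 0.036814 * 1.23 * 3.621 = 0.16396 persons/(s*m)
Fc = 0.16396 * 1.198 = 0.19643 persons/s

0.19643 persons/s


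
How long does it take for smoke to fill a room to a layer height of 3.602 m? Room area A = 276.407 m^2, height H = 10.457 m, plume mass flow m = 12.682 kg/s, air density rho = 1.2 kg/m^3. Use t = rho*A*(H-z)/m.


H - z = 6.855 m
t = 1.2 * 276.407 * 6.855 / 12.682 = 179.29 s

179.29 s


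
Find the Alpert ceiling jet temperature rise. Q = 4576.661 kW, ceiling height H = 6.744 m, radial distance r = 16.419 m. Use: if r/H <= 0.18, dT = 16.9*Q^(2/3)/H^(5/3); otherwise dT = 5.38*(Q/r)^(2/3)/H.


r/H = 16.419 / 6.744 = 2.4346
r/H > 0.18, so dT = 5.38*(Q/r)^(2/3)/H
Q/r = 278.74
(Q/r)^(2/3) = 42.671
dT = 5.38 * 42.671 / 6.744 = 34.041 K

34.041 K


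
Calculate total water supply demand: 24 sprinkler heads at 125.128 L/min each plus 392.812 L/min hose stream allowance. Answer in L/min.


Sprinkler demand = 24 * 125.128 = 3003.072 L/min
Total = 3003.072 + 392.812 = 3395.884 L/min

3395.884 L/min


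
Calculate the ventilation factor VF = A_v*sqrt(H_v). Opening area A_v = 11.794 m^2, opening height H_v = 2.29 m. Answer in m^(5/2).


sqrt(H_v) = 1.5133
VF = 11.794 * 1.5133 = 17.848 m^(5/2)

17.848 m^(5/2)


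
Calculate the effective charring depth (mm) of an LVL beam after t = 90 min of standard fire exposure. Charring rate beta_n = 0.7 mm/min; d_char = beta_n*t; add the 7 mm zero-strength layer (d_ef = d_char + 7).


d_char = 0.7 * 90 = 63 mm
d_ef = 63 + 1.0*7 = 70 mm

70 mm


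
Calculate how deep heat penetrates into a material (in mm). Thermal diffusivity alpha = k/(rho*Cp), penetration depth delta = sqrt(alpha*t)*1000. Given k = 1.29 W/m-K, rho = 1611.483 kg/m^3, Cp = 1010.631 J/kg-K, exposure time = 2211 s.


alpha = 1.29 / (1611.483 * 1010.631) = 7.9208e-07 m^2/s
alpha * t = 0.0017513
delta = sqrt(0.0017513) * 1000 = 41.849 mm

41.849 mm


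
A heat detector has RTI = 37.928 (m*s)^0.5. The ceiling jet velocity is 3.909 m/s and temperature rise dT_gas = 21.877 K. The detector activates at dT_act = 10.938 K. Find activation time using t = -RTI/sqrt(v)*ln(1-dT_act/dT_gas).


dT_act/dT_gas = 0.49998
ln(1 - 0.49998) = -0.69310
t = -37.928 / sqrt(3.909) * -0.69310 = 13.296 s

13.296 s


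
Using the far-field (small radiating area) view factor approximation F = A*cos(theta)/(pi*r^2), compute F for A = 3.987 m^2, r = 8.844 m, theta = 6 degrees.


cos(6 deg) = 0.99452
pi*r^2 = 245.72
F = 3.987 * 0.99452 / 245.72 = 0.016137

0.016137


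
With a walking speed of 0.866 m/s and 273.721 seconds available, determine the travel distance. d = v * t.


d = 0.866 * 273.721 = 237.04 m

237.04 m


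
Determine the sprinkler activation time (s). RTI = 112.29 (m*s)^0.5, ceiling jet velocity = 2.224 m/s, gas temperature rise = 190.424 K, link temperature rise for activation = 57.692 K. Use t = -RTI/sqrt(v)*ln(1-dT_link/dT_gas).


dT_link/dT_gas = 0.30297
ln(1 - 0.30297) = -0.36092
t = -112.29 / sqrt(2.224) * -0.36092 = 27.176 s

27.176 s


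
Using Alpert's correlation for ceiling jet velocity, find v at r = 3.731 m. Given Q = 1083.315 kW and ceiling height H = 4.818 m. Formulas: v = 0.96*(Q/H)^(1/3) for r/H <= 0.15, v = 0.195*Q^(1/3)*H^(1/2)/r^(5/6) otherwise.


r/H = 3.731 / 4.818 = 0.77439
r/H > 0.15, so v = 0.195*Q^(1/3)*H^(1/2)/r^(5/6)
Q^(1/3) = 10.270
H^(1/2) = 2.1950
r^(5/6) = 2.9959
v = 0.195 * 10.270 * 2.1950 / 2.9959 = 1.4673 m/s

1.4673 m/s


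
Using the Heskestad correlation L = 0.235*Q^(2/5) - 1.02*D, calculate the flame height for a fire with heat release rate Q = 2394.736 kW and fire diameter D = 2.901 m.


Q^(2/5) = 22.475
0.235 * Q^(2/5) = 5.2817
1.02 * D = 2.9590
L = 2.3226 m

2.3226 m


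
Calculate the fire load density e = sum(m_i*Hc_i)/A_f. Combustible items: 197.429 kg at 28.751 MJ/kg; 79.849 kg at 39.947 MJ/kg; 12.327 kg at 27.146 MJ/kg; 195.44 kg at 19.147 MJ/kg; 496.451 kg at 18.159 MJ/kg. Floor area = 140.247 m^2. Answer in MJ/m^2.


Total energy = 197.429*28.751 + 79.849*39.947 + 12.327*27.146 + 195.44*19.147 + 496.451*18.159
= 5676.281 + 3189.728 + 334.6287 + 3742.090 + 9015.054
= 21957.78 MJ
e = 21957.78 / 140.247 = 156.57 MJ/m^2

156.57 MJ/m^2


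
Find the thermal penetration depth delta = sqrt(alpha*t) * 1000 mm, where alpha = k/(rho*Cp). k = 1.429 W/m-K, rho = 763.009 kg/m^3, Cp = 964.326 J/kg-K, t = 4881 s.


alpha = 1.429 / (763.009 * 964.326) = 1.9421e-06 m^2/s
alpha * t = 0.0094795
delta = sqrt(0.0094795) * 1000 = 97.363 mm

97.363 mm


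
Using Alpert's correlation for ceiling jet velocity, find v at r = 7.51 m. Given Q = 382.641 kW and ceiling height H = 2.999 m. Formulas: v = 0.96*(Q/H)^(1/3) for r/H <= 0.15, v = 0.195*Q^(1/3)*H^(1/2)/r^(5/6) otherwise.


r/H = 7.51 / 2.999 = 2.5042
r/H > 0.15, so v = 0.195*Q^(1/3)*H^(1/2)/r^(5/6)
Q^(1/3) = 7.2599
H^(1/2) = 1.7318
r^(5/6) = 5.3666
v = 0.195 * 7.2599 * 1.7318 / 5.3666 = 0.45683 m/s

0.45683 m/s


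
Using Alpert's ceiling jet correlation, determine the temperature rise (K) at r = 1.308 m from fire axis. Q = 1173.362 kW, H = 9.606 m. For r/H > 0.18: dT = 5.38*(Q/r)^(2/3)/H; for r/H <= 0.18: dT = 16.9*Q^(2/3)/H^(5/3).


r/H = 1.308 / 9.606 = 0.13616
r/H <= 0.18, so dT = 16.9*Q^(2/3)/H^(5/3)
Q^(2/3) = 111.25
H^(5/3) = 43.408
dT = 16.9 * 111.25 / 43.408 = 43.312 K

43.312 K


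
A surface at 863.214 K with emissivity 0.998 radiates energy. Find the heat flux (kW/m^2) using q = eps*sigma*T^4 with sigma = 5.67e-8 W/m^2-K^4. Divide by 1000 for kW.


T^4 = 5.5523e+11
q = 0.998 * 5.67e-8 * 5.5523e+11 / 1000 = 31.419 kW/m^2

31.419 kW/m^2


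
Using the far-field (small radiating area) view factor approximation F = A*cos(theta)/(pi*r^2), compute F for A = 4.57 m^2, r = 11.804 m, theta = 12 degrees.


cos(12 deg) = 0.97815
pi*r^2 = 437.73
F = 4.57 * 0.97815 / 437.73 = 0.010212

0.010212


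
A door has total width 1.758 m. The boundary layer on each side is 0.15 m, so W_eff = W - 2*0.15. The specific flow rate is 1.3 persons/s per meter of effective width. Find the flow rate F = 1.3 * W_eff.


W_eff = 1.758 - 0.30 = 1.458 m
F = 1.3 * 1.458 = 1.8954 persons/s

1.8954 persons/s


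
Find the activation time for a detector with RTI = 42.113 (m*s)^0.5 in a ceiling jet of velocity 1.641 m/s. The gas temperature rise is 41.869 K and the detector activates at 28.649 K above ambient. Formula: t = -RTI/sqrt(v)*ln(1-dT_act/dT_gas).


dT_act/dT_gas = 0.68425
ln(1 - 0.68425) = -1.1528
t = -42.113 / sqrt(1.641) * -1.1528 = 37.898 s

37.898 s


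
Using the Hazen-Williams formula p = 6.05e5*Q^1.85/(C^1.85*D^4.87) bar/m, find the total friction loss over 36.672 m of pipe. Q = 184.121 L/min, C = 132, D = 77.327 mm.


Q^1.85 = 15504
C^1.85 = 8376.5
D^4.87 = 1.5710e+09
p/m = 0.00071279 bar/m
p_total = 0.00071279 * 36.672 = 0.026139 bar

0.026139 bar


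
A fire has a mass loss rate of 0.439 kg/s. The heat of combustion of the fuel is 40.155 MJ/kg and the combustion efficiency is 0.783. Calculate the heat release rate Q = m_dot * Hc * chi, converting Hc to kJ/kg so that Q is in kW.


Hc = 40.155 MJ/kg = 40.155 * 1000 kJ/kg = 40155 kJ/kg
Q = 0.439 kg/s * 40155 kJ/kg * 0.783 = 13803 kW

13803 kW


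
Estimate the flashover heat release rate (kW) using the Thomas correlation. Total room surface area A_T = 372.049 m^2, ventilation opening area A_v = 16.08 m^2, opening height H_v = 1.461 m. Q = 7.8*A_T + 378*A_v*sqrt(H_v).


7.8*A_T = 2902.0
sqrt(H_v) = 1.2087
378*A_v*sqrt(H_v) = 7346.9
Q = 2902.0 + 7346.9 = 10249 kW

10249 kW


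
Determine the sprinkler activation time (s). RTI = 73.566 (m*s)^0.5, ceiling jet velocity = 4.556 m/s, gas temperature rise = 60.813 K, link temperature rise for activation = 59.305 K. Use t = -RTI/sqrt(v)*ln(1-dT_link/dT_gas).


dT_link/dT_gas = 0.97520
ln(1 - 0.97520) = -3.6970
t = -73.566 / sqrt(4.556) * -3.6970 = 127.42 s

127.42 s


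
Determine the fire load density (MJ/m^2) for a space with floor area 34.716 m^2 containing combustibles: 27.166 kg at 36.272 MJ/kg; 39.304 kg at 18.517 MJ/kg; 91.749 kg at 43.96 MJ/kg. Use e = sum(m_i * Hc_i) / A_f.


Total energy = 27.166*36.272 + 39.304*18.517 + 91.749*43.96
= 985.3652 + 727.7922 + 4033.286
= 5746.443 MJ
e = 5746.443 / 34.716 = 165.53 MJ/m^2

165.53 MJ/m^2


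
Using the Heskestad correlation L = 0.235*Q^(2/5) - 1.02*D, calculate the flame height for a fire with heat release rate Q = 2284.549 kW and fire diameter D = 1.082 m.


Q^(2/5) = 22.056
0.235 * Q^(2/5) = 5.1831
1.02 * D = 1.1036
L = 4.0794 m

4.0794 m


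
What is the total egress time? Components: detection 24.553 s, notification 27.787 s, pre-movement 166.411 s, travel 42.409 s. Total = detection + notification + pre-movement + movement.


Total = 24.553 + 27.787 + 166.411 + 42.409 = 261.16 s

261.16 s


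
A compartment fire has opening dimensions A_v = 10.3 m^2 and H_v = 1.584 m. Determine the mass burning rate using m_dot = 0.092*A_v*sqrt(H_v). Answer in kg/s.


sqrt(H_v) = 1.2586
m_dot = 0.092 * 10.3 * 1.2586 = 1.1926 kg/s

1.1926 kg/s


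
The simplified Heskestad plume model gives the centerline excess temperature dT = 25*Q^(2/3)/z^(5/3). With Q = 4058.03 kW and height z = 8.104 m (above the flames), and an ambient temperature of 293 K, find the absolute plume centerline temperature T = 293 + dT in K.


Q^(2/3) = 254.42
z^(5/3) = 32.696
dT = 25 * 254.42 / 32.696 = 194.53 K
T = 293 + 194.53 = 487.53 K

487.53 K


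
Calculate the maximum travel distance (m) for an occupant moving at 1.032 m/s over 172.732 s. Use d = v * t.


d = 1.032 * 172.732 = 178.26 m

178.26 m


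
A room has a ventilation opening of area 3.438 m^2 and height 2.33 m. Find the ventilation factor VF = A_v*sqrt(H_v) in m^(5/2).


sqrt(H_v) = 1.5264
VF = 3.438 * 1.5264 = 5.2479 m^(5/2)

5.2479 m^(5/2)


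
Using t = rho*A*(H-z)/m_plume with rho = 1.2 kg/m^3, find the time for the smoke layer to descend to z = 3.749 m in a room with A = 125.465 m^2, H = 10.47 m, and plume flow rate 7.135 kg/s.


H - z = 6.721 m
t = 1.2 * 125.465 * 6.721 / 7.135 = 141.82 s

141.82 s


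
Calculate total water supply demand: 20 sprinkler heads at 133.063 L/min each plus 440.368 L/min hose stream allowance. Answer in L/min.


Sprinkler demand = 20 * 133.063 = 2661.26 L/min
Total = 2661.26 + 440.368 = 3101.628 L/min

3101.628 L/min


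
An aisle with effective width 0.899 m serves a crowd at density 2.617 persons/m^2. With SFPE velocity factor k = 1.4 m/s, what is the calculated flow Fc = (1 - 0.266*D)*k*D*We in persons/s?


1 - 0.266*D = 1 - 0.266*2.617 = 0.30388
Fs = 0.30388 * 1.4 * 2.617 = 1.1133 persons/(s*m)
Fc = 1.1133 * 0.899 = 1.0009 persons/s

1.0009 persons/s


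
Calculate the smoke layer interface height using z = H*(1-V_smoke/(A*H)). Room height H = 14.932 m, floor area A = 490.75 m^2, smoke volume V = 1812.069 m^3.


V/(A*H) = 0.24728
1 - 0.24728 = 0.75272
z = 14.932 * 0.75272 = 11.240 m

11.240 m


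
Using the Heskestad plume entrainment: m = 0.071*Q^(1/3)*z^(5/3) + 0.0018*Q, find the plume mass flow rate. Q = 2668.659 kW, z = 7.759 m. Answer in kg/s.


Q^(1/3) = 13.871
z^(5/3) = 30.410
First term = 0.071 * 13.871 * 30.410 = 29.948
Second term = 0.0018 * 2668.659 = 4.8036
m = 34.751 kg/s

34.751 kg/s


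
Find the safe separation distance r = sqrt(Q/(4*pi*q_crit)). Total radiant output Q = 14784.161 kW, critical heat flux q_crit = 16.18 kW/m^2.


4*pi*q_crit = 203.32
Q/(4*pi*q_crit) = 72.712
r = sqrt(72.712) = 8.5272 m

8.5272 m


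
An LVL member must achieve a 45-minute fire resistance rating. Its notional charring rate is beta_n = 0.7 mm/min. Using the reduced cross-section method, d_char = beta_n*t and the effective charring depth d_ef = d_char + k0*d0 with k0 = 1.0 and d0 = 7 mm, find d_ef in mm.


d_char = 0.7 * 45 = 31.5 mm
d_ef = 31.5 + 1.0*7 = 38.5 mm

38.5 mm


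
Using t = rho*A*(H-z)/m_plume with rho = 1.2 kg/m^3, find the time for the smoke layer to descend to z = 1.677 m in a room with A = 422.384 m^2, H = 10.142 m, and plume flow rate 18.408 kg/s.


H - z = 8.465 m
t = 1.2 * 422.384 * 8.465 / 18.408 = 233.08 s

233.08 s


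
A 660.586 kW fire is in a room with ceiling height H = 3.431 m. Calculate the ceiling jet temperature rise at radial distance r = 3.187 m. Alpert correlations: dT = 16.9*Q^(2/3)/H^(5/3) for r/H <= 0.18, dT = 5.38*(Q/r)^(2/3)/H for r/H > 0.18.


r/H = 3.187 / 3.431 = 0.92888
r/H > 0.18, so dT = 5.38*(Q/r)^(2/3)/H
Q/r = 207.28
(Q/r)^(2/3) = 35.024
dT = 5.38 * 35.024 / 3.431 = 54.919 K

54.919 K


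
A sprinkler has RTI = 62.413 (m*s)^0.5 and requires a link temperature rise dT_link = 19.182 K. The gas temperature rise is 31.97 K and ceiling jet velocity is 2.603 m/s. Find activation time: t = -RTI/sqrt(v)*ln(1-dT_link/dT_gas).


dT_link/dT_gas = 0.6
ln(1 - 0.6) = -0.91629
t = -62.413 / sqrt(2.603) * -0.91629 = 35.446 s

35.446 s


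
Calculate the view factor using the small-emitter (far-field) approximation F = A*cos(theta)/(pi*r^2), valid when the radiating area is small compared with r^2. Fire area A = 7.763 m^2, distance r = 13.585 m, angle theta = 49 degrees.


cos(49 deg) = 0.65606
pi*r^2 = 579.79
F = 7.763 * 0.65606 / 579.79 = 0.0087842

0.0087842


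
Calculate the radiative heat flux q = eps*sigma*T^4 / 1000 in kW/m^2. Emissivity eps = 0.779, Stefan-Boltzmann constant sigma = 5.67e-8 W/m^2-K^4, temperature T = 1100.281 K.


T^4 = 1.4656e+12
q = 0.779 * 5.67e-8 * 1.4656e+12 / 1000 = 64.734 kW/m^2

64.734 kW/m^2


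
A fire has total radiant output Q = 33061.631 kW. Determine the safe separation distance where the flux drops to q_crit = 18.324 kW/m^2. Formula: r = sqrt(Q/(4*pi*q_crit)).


4*pi*q_crit = 230.27
Q/(4*pi*q_crit) = 143.58
r = sqrt(143.58) = 11.982 m

11.982 m


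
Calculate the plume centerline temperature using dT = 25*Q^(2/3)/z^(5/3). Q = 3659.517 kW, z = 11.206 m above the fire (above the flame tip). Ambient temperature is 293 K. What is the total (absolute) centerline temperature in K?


Q^(2/3) = 237.47
z^(5/3) = 56.116
dT = 25 * 237.47 / 56.116 = 105.80 K
T = 293 + 105.80 = 398.80 K

398.80 K


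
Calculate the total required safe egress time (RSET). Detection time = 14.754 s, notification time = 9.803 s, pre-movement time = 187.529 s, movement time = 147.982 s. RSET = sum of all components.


Total = 14.754 + 9.803 + 187.529 + 147.982 = 360.068 s

360.068 s


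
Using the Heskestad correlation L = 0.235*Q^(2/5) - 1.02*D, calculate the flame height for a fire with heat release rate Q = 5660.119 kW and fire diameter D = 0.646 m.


Q^(2/5) = 31.705
0.235 * Q^(2/5) = 7.4507
1.02 * D = 0.65892
L = 6.7918 m

6.7918 m


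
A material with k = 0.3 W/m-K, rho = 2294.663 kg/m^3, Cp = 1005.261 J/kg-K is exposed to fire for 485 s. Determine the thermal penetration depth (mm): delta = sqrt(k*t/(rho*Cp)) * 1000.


alpha = 0.3 / (2294.663 * 1005.261) = 1.3005e-07 m^2/s
alpha * t = 6.3076e-05
delta = sqrt(6.3076e-05) * 1000 = 7.9421 mm

7.9421 mm


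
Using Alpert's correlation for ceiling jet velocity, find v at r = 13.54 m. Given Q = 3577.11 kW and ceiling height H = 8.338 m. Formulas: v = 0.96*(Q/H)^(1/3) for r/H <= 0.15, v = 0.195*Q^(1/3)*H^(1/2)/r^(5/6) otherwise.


r/H = 13.54 / 8.338 = 1.6239
r/H > 0.15, so v = 0.195*Q^(1/3)*H^(1/2)/r^(5/6)
Q^(1/3) = 15.294
H^(1/2) = 2.8876
r^(5/6) = 8.7703
v = 0.195 * 15.294 * 2.8876 / 8.7703 = 0.98189 m/s

0.98189 m/s


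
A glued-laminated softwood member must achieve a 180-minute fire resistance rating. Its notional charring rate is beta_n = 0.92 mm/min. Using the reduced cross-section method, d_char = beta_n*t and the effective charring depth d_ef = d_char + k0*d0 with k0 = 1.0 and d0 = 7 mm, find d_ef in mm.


d_char = 0.92 * 180 = 165.6 mm
d_ef = 165.6 + 1.0*7 = 172.6 mm

172.6 mm


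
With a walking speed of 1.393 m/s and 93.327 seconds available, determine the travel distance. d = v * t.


d = 1.393 * 93.327 = 130.00 m

130.00 m


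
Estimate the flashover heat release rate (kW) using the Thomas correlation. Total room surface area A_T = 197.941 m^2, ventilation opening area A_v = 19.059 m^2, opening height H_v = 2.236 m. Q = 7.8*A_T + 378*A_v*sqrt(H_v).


7.8*A_T = 1543.9
sqrt(H_v) = 1.4953
378*A_v*sqrt(H_v) = 10773
Q = 1543.9 + 10773 = 12317 kW

12317 kW


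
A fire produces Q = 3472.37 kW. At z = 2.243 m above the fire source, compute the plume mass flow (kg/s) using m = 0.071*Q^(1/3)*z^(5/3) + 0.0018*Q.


Q^(1/3) = 15.143
z^(5/3) = 3.8434
First term = 0.071 * 15.143 * 3.8434 = 4.1322
Second term = 0.0018 * 3472.37 = 6.2503
m = 10.382 kg/s

10.382 kg/s


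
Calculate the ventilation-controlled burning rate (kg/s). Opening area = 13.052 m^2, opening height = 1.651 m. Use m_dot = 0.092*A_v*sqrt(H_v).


sqrt(H_v) = 1.2849
m_dot = 0.092 * 13.052 * 1.2849 = 1.5429 kg/s

1.5429 kg/s


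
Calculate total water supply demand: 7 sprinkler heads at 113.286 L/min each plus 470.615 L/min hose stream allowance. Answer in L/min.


Sprinkler demand = 7 * 113.286 = 793.002 L/min
Total = 793.002 + 470.615 = 1263.617 L/min

1263.617 L/min


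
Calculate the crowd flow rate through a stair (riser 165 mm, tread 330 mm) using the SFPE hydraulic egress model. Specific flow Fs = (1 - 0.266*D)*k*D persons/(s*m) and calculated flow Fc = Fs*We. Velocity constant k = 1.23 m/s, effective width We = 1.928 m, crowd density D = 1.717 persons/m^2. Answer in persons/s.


1 - 0.266*D = 1 - 0.266*1.717 = 0.54328
Fs = 0.54328 * 1.23 * 1.717 = 1.1474 persons/(s*m)
Fc = 1.1474 * 1.928 = 2.2121 persons/s

2.2121 persons/s


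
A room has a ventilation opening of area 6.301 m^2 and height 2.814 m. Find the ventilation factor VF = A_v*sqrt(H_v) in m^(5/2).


sqrt(H_v) = 1.6775
VF = 6.301 * 1.6775 = 10.570 m^(5/2)

10.570 m^(5/2)


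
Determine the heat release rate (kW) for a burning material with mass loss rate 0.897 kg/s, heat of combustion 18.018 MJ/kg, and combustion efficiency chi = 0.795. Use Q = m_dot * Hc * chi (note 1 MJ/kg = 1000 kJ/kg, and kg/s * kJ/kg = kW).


Hc = 18.018 MJ/kg = 18.018 * 1000 kJ/kg = 18018 kJ/kg
Q = 0.897 kg/s * 18018 kJ/kg * 0.795 = 12849 kW

12849 kW


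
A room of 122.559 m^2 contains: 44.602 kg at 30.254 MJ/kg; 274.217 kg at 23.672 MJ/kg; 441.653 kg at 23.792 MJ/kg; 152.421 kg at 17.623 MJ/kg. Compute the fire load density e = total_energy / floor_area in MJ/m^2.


Total energy = 44.602*30.254 + 274.217*23.672 + 441.653*23.792 + 152.421*17.623
= 1349.389 + 6491.265 + 10507.81 + 2686.115
= 21034.58 MJ
e = 21034.58 / 122.559 = 171.63 MJ/m^2

171.63 MJ/m^2


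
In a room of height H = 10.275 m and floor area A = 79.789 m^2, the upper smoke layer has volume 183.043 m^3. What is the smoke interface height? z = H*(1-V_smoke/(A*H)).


V/(A*H) = 0.22327
1 - 0.22327 = 0.77673
z = 10.275 * 0.77673 = 7.9809 m

7.9809 m


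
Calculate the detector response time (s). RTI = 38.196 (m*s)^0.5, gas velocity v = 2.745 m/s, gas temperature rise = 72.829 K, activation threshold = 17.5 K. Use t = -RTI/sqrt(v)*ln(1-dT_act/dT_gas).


dT_act/dT_gas = 0.24029
ln(1 - 0.24029) = -0.27482
t = -38.196 / sqrt(2.745) * -0.27482 = 6.3356 s

6.3356 s


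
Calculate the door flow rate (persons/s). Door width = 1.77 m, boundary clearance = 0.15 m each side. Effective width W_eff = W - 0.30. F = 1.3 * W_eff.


W_eff = 1.77 - 0.30 = 1.47 m
F = 1.3 * 1.47 = 1.911 persons/s

1.911 persons/s


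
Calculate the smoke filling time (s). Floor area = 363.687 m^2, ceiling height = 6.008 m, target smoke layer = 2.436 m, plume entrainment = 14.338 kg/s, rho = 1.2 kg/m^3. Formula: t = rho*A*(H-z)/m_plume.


H - z = 3.572 m
t = 1.2 * 363.687 * 3.572 / 14.338 = 108.73 s

108.73 s


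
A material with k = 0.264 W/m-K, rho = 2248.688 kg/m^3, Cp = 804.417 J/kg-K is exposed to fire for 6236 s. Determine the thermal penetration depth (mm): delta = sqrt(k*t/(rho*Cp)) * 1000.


alpha = 0.264 / (2248.688 * 804.417) = 1.4595e-07 m^2/s
alpha * t = 0.00091012
delta = sqrt(0.00091012) * 1000 = 30.168 mm

30.168 mm


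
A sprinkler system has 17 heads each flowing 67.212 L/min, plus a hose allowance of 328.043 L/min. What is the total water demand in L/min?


Sprinkler demand = 17 * 67.212 = 1142.604 L/min
Total = 1142.604 + 328.043 = 1470.647 L/min

1470.647 L/min


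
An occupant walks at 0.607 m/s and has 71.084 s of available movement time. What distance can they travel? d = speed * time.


d = 0.607 * 71.084 = 43.148 m

43.148 m


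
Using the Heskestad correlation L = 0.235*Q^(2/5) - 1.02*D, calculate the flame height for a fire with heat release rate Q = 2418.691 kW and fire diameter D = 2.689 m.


Q^(2/5) = 22.565
0.235 * Q^(2/5) = 5.3027
1.02 * D = 2.7428
L = 2.5600 m

2.5600 m


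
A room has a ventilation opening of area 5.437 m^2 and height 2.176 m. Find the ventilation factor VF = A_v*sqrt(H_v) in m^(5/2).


sqrt(H_v) = 1.4751
VF = 5.437 * 1.4751 = 8.0203 m^(5/2)

8.0203 m^(5/2)


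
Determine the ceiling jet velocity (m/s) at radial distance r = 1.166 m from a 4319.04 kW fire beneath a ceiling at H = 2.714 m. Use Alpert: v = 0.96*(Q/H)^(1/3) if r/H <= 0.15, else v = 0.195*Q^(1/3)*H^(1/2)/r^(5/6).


r/H = 1.166 / 2.714 = 0.42962
r/H > 0.15, so v = 0.195*Q^(1/3)*H^(1/2)/r^(5/6)
Q^(1/3) = 16.285
H^(1/2) = 1.6474
r^(5/6) = 1.1365
v = 0.195 * 16.285 * 1.6474 / 1.1365 = 4.6031 m/s

4.6031 m/s


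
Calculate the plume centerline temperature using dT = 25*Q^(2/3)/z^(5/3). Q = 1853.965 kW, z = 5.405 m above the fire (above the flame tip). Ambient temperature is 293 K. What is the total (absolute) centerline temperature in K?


Q^(2/3) = 150.92
z^(5/3) = 16.647
dT = 25 * 150.92 / 16.647 = 226.65 K
T = 293 + 226.65 = 519.65 K

519.65 K
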